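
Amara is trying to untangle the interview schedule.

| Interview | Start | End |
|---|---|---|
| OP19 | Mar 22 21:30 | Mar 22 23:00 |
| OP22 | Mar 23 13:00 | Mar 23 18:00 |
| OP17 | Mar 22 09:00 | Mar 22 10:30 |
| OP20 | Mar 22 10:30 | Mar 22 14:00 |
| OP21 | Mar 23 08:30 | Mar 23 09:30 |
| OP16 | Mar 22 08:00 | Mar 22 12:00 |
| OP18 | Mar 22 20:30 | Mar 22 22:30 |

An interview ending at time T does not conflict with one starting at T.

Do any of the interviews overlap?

Sorted by start: OP16, OP17, OP20, OP18, OP19, OP21, OP22.
OP17 starts before OP16 ends → OP16 and OP17 overlap.
That's a conflict, so the schedule is not conflict-free.

Yes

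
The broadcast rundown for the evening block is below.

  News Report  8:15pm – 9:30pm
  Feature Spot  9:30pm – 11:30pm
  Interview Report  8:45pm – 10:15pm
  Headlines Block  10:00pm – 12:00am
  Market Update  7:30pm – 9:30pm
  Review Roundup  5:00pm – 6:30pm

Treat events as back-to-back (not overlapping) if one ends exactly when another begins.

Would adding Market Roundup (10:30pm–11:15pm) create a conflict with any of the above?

Yes — it overlaps Feature Spot, Headlines Block

Review Roundup: ends 6:30pm at or before Market Roundup starts 10:30pm → clear.
Market Update: ends 9:30pm at or before Market Roundup starts 10:30pm → clear.
News Report: ends 9:30pm at or before Market Roundup starts 10:30pm → clear.
Interview Report: ends 10:15pm at or before Market Roundup starts 10:30pm → clear.
Feature Spot: starts 9:30pm before Market Roundup ends 11:15pm, and ends 11:30pm after Market Roundup starts 10:30pm → overlap.
Headlines Block: starts 10:00pm before Market Roundup ends 11:15pm, and ends 12:00am after Market Roundup starts 10:30pm → overlap.
Market Roundup overlaps Feature Spot, Headlines Block.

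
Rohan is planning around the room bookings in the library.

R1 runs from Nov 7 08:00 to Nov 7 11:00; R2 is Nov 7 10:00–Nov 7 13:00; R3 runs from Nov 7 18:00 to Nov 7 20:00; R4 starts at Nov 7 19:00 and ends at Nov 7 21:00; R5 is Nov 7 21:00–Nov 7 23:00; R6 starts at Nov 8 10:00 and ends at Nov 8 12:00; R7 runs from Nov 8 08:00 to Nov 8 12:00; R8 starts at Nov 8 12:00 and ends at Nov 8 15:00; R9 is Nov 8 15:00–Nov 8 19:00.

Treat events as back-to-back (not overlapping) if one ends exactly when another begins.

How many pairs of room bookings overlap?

3

Sorted by start: R1, R2, R3, R4, R5, R7, R6, R8, R9.
R2 starts before R1 ends → R1 and R2 overlap.
R3 starts after R1 ends, so nothing later overlaps R1 either.
R3 starts after R2 ends, so nothing later overlaps R2 either.
R4 starts before R3 ends → R3 and R4 overlap.
R5 starts after R3 ends, so nothing later overlaps R3 either.
R5 starts exactly when R4 ends (back-to-back, no overlap), so nothing later overlaps R4 either.
R7 starts after R5 ends, so nothing later overlaps R5 either.
R6 starts before R7 ends → R7 and R6 overlap.
R8 starts exactly when R7 ends (back-to-back, no overlap), so nothing later overlaps R7 either.
R8 starts exactly when R6 ends (back-to-back, no overlap), so nothing later overlaps R6 either.
R9 starts exactly when R8 ends (back-to-back, no overlap).
Overlapping pairs: R1 & R2, R3 & R4, R6 & R7 — 3 in total.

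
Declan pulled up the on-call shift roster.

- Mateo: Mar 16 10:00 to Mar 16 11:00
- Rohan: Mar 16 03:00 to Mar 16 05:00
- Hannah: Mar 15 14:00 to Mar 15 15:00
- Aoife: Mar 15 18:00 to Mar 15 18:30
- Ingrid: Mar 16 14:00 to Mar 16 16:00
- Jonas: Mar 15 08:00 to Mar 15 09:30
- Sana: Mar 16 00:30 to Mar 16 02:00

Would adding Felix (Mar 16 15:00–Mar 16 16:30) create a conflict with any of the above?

Jonas: ends Mar 15 09:30 at or before Felix starts Mar 16 15:00 → clear.
Hannah: ends Mar 15 15:00 at or before Felix starts Mar 16 15:00 → clear.
Aoife: ends Mar 15 18:30 at or before Felix starts Mar 16 15:00 → clear.
Sana: ends Mar 16 02:00 at or before Felix starts Mar 16 15:00 → clear.
Rohan: ends Mar 16 05:00 at or before Felix starts Mar 16 15:00 → clear.
Mateo: ends Mar 16 11:00 at or before Felix starts Mar 16 15:00 → clear.
Ingrid: starts Mar 16 14:00 before Felix ends Mar 16 16:30, and ends Mar 16 16:00 after Felix starts Mar 16 15:00 → overlap.
Felix overlaps Ingrid.

Yes — it overlaps Ingrid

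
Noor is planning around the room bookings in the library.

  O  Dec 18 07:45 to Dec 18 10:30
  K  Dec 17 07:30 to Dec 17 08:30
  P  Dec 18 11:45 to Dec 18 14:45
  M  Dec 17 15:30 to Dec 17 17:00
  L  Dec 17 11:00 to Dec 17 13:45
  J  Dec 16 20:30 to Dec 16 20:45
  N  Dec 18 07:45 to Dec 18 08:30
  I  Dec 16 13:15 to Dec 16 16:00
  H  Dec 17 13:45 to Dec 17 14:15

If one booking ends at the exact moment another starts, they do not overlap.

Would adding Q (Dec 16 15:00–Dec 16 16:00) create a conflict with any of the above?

I: starts Dec 16 13:15 before Q ends Dec 16 16:00, and ends Dec 16 16:00 after Q starts Dec 16 15:00 → overlap.
J: starts Dec 16 20:30 at or after Q ends Dec 16 16:00 → clear.
K: starts Dec 17 07:30 at or after Q ends Dec 16 16:00 → clear.
L: starts Dec 17 11:00 at or after Q ends Dec 16 16:00 → clear.
H: starts Dec 17 13:45 at or after Q ends Dec 16 16:00 → clear.
M: starts Dec 17 15:30 at or after Q ends Dec 16 16:00 → clear.
N: starts Dec 18 07:45 at or after Q ends Dec 16 16:00 → clear.
O: starts Dec 18 07:45 at or after Q ends Dec 16 16:00 → clear.
P: starts Dec 18 11:45 at or after Q ends Dec 16 16:00 → clear.
Q overlaps I.

Yes — it overlaps I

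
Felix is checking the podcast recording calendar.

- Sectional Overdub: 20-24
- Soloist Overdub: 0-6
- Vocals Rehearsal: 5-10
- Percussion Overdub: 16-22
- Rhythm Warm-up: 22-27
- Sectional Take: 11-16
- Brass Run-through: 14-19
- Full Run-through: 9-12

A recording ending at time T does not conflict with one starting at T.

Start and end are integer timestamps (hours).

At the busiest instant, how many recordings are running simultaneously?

2

Walk through starts and ends in time order (an end at T is processed before a start at T):
0 start Soloist Overdub → 1
5 start Vocals Rehearsal → 2
6 end Soloist Overdub → 1
9 start Full Run-through → 2
10 end Vocals Rehearsal → 1
11 start Sectional Take → 2
12 end Full Run-through → 1
14 start Brass Run-through → 2
16 end Sectional Take → 1
16 start Percussion Overdub → 2
19 end Brass Run-through → 1
20 start Sectional Overdub → 2
22 end Percussion Overdub → 1
22 start Rhythm Warm-up → 2
24 end Sectional Overdub → 1
27 end Rhythm Warm-up → 0
Peak is 2, at 5 (Soloist Overdub, Vocals Rehearsal).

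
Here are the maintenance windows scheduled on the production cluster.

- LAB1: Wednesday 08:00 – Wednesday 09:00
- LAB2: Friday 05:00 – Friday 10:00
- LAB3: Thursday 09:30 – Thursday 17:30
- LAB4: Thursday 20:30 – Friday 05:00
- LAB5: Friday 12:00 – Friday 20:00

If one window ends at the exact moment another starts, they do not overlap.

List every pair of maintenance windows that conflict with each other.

no overlapping pairs

Sorted by start: LAB1, LAB3, LAB4, LAB2, LAB5.
LAB3 starts after LAB1 ends, so LAB1 has no further overlaps.
LAB4 starts after LAB3 ends, so LAB3 has no further overlaps.
LAB2 starts exactly when LAB4 ends (back-to-back, no overlap), so LAB4 has no further overlaps.
LAB5 starts after LAB2 ends.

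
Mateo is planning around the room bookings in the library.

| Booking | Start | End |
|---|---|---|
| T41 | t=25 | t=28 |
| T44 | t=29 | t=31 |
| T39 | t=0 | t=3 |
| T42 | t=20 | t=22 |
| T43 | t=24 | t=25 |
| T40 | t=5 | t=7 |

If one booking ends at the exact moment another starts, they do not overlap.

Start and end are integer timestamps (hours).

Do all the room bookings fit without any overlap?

Yes

Check each pair: they overlap iff neither finishes before the other starts.
Sorted by start: T39, T40, T42, T43, T41, T44.
T40 starts after T39 ends; T39 is clear from here.
T42 starts after T40 ends; T40 is clear from here.
T43 starts after T42 ends; T42 is clear from here.
T41 starts exactly when T43 ends (back-to-back, no overlap); T43 is clear from here.
T44 starts after T41 ends.
Every pair is clear; the schedule has no overlaps.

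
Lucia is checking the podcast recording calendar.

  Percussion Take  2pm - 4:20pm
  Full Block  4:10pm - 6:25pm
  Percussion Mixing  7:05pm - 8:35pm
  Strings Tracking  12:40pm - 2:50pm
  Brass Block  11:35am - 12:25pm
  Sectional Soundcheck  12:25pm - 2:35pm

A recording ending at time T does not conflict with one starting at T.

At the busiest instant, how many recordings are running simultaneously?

3

Sort all start/end points and keep a running count:
11:35am start Brass Block → 1
12:25pm end Brass Block → 0
12:25pm start Sectional Soundcheck → 1
12:40pm start Strings Tracking → 2
2pm start Percussion Take → 3
2:35pm end Sectional Soundcheck → 2
2:50pm end Strings Tracking → 1
4:10pm start Full Block → 2
4:20pm end Percussion Take → 1
6:25pm end Full Block → 0
7:05pm start Percussion Mixing → 1
8:35pm end Percussion Mixing → 0
Peak is 3, at 2pm (Percussion Take, Sectional Soundcheck, Strings Tracking).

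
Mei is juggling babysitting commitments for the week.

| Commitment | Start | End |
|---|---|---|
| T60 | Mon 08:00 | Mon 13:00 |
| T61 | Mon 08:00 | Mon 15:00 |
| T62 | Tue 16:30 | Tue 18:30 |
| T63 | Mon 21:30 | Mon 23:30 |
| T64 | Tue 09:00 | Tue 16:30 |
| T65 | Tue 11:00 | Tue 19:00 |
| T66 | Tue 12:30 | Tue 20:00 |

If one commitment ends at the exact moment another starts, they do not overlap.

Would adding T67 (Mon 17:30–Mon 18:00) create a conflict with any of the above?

No — it doesn't clash with anything

T60: ends Mon 13:00 at or before T67 starts Mon 17:30 → clear.
T61: ends Mon 15:00 at or before T67 starts Mon 17:30 → clear.
T63: starts Mon 21:30 at or after T67 ends Mon 18:00 → clear.
T64: starts Tue 09:00 at or after T67 ends Mon 18:00 → clear.
T65: starts Tue 11:00 at or after T67 ends Mon 18:00 → clear.
T66: starts Tue 12:30 at or after T67 ends Mon 18:00 → clear.
T62: starts Tue 16:30 at or after T67 ends Mon 18:00 → clear.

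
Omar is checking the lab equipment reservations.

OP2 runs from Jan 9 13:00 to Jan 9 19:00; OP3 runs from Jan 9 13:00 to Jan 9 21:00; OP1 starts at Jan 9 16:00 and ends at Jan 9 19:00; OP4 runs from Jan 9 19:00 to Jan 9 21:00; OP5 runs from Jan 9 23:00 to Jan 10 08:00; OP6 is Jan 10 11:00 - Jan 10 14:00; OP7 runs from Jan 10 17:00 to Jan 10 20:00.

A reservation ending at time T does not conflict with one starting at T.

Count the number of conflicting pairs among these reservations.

Sorted by start: OP2, OP3, OP1, OP4, OP5, OP6, OP7.
OP3 starts before OP2 ends → OP2 and OP3 overlap.
OP1 starts before OP2 ends → OP2 and OP1 overlap.
OP4 starts exactly when OP2 ends (back-to-back, no overlap) — done with OP2.
OP1 starts before OP3 ends → OP3 and OP1 overlap.
OP4 starts before OP3 ends → OP3 and OP4 overlap.
OP5 starts after OP3 ends — done with OP3.
OP4 starts exactly when OP1 ends (back-to-back, no overlap) — done with OP1.
OP5 starts after OP4 ends — done with OP4.
OP6 starts after OP5 ends — done with OP5.
OP7 starts after OP6 ends.
Overlapping pairs: OP1 & OP2, OP1 & OP3, OP2 & OP3, OP3 & OP4 — 4 in total.

4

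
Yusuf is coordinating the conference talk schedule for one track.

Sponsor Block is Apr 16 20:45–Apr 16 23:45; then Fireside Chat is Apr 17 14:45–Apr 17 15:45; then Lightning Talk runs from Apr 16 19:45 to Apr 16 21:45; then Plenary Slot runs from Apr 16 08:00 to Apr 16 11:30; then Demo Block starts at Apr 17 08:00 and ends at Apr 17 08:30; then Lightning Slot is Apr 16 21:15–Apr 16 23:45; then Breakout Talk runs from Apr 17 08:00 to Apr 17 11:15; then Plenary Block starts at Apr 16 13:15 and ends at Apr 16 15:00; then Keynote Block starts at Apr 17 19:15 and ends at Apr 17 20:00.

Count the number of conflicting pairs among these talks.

Check each pair: they overlap iff neither finishes before the other starts.
Sorted by start: Plenary Slot, Plenary Block, Lightning Talk, Sponsor Block, Lightning Slot, Breakout Talk, Demo Block, Fireside Chat, Keynote Block.
Plenary Block starts after Plenary Slot ends; Plenary Slot is clear from here.
Lightning Talk starts after Plenary Block ends; Plenary Block is clear from here.
Sponsor Block starts before Lightning Talk ends → Lightning Talk and Sponsor Block overlap.
Lightning Slot starts before Lightning Talk ends → Lightning Talk and Lightning Slot overlap.
Breakout Talk starts after Lightning Talk ends; Lightning Talk is clear from here.
Lightning Slot starts before Sponsor Block ends → Sponsor Block and Lightning Slot overlap.
Breakout Talk starts after Sponsor Block ends; Sponsor Block is clear from here.
Breakout Talk starts after Lightning Slot ends; Lightning Slot is clear from here.
Demo Block starts before Breakout Talk ends → Breakout Talk and Demo Block overlap.
Fireside Chat starts after Breakout Talk ends; Breakout Talk is clear from here.
Fireside Chat starts after Demo Block ends; Demo Block is clear from here.
Keynote Block starts after Fireside Chat ends.
Overlapping pairs: Breakout Talk & Demo Block, Lightning Slot & Lightning Talk, Lightning Slot & Sponsor Block, Lightning Talk & Sponsor Block — 4 in total.

4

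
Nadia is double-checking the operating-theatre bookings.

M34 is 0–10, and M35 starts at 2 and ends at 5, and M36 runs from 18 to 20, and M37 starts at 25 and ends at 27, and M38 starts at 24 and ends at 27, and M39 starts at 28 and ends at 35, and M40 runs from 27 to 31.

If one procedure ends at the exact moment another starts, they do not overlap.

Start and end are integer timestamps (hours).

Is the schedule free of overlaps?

Sorted by start: M34, M35, M36, M38, M37, M40, M39.
M35 starts before M34 ends → M34 and M35 overlap.
That's a conflict, so the schedule is not conflict-free.

No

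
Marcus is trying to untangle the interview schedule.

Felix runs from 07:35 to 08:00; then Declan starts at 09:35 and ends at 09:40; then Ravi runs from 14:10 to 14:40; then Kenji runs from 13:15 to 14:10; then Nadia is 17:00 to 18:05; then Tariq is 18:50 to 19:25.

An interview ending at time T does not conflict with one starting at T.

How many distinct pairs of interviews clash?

Two intervals overlap when each starts before the other ends.
Sorted by start: Felix, Declan, Kenji, Ravi, Nadia, Tariq.
Declan starts after Felix ends — done with Felix.
Kenji starts after Declan ends — done with Declan.
Ravi starts exactly when Kenji ends (back-to-back, no overlap) — done with Kenji.
Nadia starts after Ravi ends — done with Ravi.
Tariq starts after Nadia ends.
No pair overlaps.

0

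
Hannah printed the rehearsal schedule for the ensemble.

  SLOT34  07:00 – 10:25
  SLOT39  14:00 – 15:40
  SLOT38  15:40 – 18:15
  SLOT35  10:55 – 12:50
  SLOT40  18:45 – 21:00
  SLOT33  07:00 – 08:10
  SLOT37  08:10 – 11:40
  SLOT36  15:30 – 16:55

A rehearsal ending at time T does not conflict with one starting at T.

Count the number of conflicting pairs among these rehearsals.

5

Check each pair: they overlap iff neither finishes before the other starts.
Sorted by start: SLOT33, SLOT34, SLOT37, SLOT35, SLOT39, SLOT36, SLOT38, SLOT40.
SLOT34 starts before SLOT33 ends → SLOT33 and SLOT34 overlap.
SLOT37 starts exactly when SLOT33 ends (back-to-back, no overlap) — done with SLOT33.
SLOT37 starts before SLOT34 ends → SLOT34 and SLOT37 overlap.
SLOT35 starts after SLOT34 ends — done with SLOT34.
SLOT35 starts before SLOT37 ends → SLOT37 and SLOT35 overlap.
SLOT39 starts after SLOT37 ends — done with SLOT37.
SLOT39 starts after SLOT35 ends — done with SLOT35.
SLOT36 starts before SLOT39 ends → SLOT39 and SLOT36 overlap.
SLOT38 starts exactly when SLOT39 ends (back-to-back, no overlap) — done with SLOT39.
SLOT38 starts before SLOT36 ends → SLOT36 and SLOT38 overlap.
SLOT40 starts after SLOT36 ends.
SLOT40 starts after SLOT38 ends.
Overlapping pairs: SLOT33 & SLOT34, SLOT34 & SLOT37, SLOT35 & SLOT37, SLOT36 & SLOT38, SLOT36 & SLOT39 — 5 in total.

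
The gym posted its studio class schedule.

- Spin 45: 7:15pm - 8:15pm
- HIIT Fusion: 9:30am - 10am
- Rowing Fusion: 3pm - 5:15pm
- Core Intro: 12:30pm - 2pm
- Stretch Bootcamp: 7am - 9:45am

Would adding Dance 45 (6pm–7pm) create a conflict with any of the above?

No — it doesn't clash with anything

Stretch Bootcamp: ends 9:45am at or before Dance 45 starts 6pm → clear.
HIIT Fusion: ends 10am at or before Dance 45 starts 6pm → clear.
Core Intro: ends 2pm at or before Dance 45 starts 6pm → clear.
Rowing Fusion: ends 5:15pm at or before Dance 45 starts 6pm → clear.
Spin 45: starts 7:15pm at or after Dance 45 ends 7pm → clear.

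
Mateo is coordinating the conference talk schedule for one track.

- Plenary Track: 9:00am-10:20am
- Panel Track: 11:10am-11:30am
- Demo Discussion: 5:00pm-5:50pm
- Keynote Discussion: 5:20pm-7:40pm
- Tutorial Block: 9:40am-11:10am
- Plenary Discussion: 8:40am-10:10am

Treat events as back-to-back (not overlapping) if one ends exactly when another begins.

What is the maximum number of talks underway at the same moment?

Walk through starts and ends in time order (an end at T is processed before a start at T):
8:40am start Plenary Discussion → 1
9:00am start Plenary Track → 2
9:40am start Tutorial Block → 3
10:10am end Plenary Discussion → 2
10:20am end Plenary Track → 1
11:10am end Tutorial Block → 0
11:10am start Panel Track → 1
11:30am end Panel Track → 0
5:00pm start Demo Discussion → 1
5:20pm start Keynote Discussion → 2
5:50pm end Demo Discussion → 1
7:40pm end Keynote Discussion → 0
Peak is 3, at 9:40am (Plenary Discussion, Plenary Track, Tutorial Block).

3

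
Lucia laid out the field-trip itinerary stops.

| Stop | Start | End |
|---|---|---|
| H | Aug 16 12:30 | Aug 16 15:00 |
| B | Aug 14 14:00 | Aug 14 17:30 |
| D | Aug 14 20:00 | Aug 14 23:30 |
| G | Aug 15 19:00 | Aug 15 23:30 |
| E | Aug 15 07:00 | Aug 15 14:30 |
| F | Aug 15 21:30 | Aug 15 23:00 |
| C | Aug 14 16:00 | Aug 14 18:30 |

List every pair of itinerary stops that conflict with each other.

B & C, F & G

Sorted by start: B, C, D, E, G, F, H.
C starts before B ends → B and C overlap.
D starts after B ends, so B has no further overlaps.
D starts after C ends, so C has no further overlaps.
E starts after D ends, so D has no further overlaps.
G starts after E ends, so E has no further overlaps.
F starts before G ends → G and F overlap.
H starts after G ends.
H starts after F ends.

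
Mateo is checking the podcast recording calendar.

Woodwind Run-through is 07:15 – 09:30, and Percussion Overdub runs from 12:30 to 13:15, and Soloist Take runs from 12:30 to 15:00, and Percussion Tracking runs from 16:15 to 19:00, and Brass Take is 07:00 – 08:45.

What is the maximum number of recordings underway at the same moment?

2

Walk through starts and ends in time order (an end at T is processed before a start at T):
07:00 start Brass Take → 1
07:15 start Woodwind Run-through → 2
08:45 end Brass Take → 1
09:30 end Woodwind Run-through → 0
12:30 start Percussion Overdub → 1
12:30 start Soloist Take → 2
13:15 end Percussion Overdub → 1
15:00 end Soloist Take → 0
16:15 start Percussion Tracking → 1
19:00 end Percussion Tracking → 0
Peak is 2, at 07:15 (Brass Take, Woodwind Run-through).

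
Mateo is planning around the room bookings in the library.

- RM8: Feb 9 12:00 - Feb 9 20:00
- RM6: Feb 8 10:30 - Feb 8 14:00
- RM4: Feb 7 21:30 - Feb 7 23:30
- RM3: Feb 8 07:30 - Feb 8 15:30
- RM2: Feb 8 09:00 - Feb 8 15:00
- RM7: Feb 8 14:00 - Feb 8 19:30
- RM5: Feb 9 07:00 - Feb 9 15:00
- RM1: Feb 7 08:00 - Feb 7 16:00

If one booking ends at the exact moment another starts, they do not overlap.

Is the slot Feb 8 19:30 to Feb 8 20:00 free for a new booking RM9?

Yes — the slot is free

RM1: ends Feb 7 16:00 at or before RM9 starts Feb 8 19:30 → clear.
RM4: ends Feb 7 23:30 at or before RM9 starts Feb 8 19:30 → clear.
RM3: ends Feb 8 15:30 at or before RM9 starts Feb 8 19:30 → clear.
RM2: ends Feb 8 15:00 at or before RM9 starts Feb 8 19:30 → clear.
RM6: ends Feb 8 14:00 at or before RM9 starts Feb 8 19:30 → clear.
RM7: ends Feb 8 19:30 at or before RM9 starts Feb 8 19:30 → clear.
RM5: starts Feb 9 07:00 at or after RM9 ends Feb 8 20:00 → clear.
RM8: starts Feb 9 12:00 at or after RM9 ends Feb 8 20:00 → clear.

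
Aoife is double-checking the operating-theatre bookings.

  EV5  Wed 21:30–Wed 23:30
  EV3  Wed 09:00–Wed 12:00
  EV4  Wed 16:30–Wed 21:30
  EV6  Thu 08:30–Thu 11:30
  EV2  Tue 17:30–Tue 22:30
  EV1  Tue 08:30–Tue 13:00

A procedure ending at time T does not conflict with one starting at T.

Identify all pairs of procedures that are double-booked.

no overlapping pairs

Sorted by start: EV1, EV2, EV3, EV4, EV5, EV6.
EV2 starts after EV1 ends; EV1 is clear from here.
EV3 starts after EV2 ends; EV2 is clear from here.
EV4 starts after EV3 ends; EV3 is clear from here.
EV5 starts exactly when EV4 ends (back-to-back, no overlap); EV4 is clear from here.
EV6 starts after EV5 ends.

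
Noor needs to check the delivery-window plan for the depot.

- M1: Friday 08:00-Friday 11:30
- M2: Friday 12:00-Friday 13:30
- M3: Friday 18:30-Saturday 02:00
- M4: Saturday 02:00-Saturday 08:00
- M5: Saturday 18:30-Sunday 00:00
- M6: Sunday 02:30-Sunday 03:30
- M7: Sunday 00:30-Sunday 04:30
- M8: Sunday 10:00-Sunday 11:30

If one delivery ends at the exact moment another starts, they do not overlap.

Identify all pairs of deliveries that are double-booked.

M6 & M7

Sorted by start: M1, M2, M3, M4, M5, M7, M6, M8.
M2 starts after M1 ends, so M1 has no further overlaps.
M3 starts after M2 ends, so M2 has no further overlaps.
M4 starts exactly when M3 ends (back-to-back, no overlap), so M3 has no further overlaps.
M5 starts after M4 ends, so M4 has no further overlaps.
M7 starts after M5 ends, so M5 has no further overlaps.
M6 starts before M7 ends → M7 and M6 overlap.
M8 starts after M7 ends.
M8 starts after M6 ends.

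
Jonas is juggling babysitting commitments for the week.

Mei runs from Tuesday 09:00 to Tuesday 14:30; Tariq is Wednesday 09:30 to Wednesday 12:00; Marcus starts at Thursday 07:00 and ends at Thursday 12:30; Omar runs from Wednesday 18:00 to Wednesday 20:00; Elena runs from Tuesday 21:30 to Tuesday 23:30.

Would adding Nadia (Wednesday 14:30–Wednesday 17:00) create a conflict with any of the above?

Mei: ends Tuesday 14:30 at or before Nadia starts Wednesday 14:30 → clear.
Elena: ends Tuesday 23:30 at or before Nadia starts Wednesday 14:30 → clear.
Tariq: ends Wednesday 12:00 at or before Nadia starts Wednesday 14:30 → clear.
Omar: starts Wednesday 18:00 at or after Nadia ends Wednesday 17:00 → clear.
Marcus: starts Thursday 07:00 at or after Nadia ends Wednesday 17:00 → clear.

No — it doesn't clash with anything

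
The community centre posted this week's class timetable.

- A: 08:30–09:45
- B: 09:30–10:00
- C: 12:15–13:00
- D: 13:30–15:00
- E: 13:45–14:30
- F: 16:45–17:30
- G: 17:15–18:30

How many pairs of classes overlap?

Sorted by start: A, B, C, D, E, F, G.
B starts before A ends → A and B overlap.
C starts after A ends, so A has no further overlaps.
C starts after B ends, so B has no further overlaps.
D starts after C ends, so C has no further overlaps.
E starts before D ends → D and E overlap.
F starts after D ends, so D has no further overlaps.
F starts after E ends, so E has no further overlaps.
G starts before F ends → F and G overlap.
Overlapping pairs: A & B, D & E, F & G — 3 in total.

3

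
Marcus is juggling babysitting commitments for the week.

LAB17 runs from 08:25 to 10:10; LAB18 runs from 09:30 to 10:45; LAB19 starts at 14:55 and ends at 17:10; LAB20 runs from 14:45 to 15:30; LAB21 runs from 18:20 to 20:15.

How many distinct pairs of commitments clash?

2

Sorted by start: LAB17, LAB18, LAB20, LAB19, LAB21.
LAB18 starts before LAB17 ends → LAB17 and LAB18 overlap.
LAB20 starts after LAB17 ends — done with LAB17.
LAB20 starts after LAB18 ends — done with LAB18.
LAB19 starts before LAB20 ends → LAB20 and LAB19 overlap.
LAB21 starts after LAB20 ends.
LAB21 starts after LAB19 ends.
Overlapping pairs: LAB17 & LAB18, LAB19 & LAB20 — 2 in total.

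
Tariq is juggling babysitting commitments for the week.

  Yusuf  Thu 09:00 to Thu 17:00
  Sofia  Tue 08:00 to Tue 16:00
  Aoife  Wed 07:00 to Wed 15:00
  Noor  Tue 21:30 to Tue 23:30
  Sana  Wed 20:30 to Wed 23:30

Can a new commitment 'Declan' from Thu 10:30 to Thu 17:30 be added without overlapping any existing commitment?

No — it overlaps Yusuf

Sofia: ends Tue 16:00 at or before Declan starts Thu 10:30 → clear.
Noor: ends Tue 23:30 at or before Declan starts Thu 10:30 → clear.
Aoife: ends Wed 15:00 at or before Declan starts Thu 10:30 → clear.
Sana: ends Wed 23:30 at or before Declan starts Thu 10:30 → clear.
Yusuf: starts Thu 09:00 before Declan ends Thu 17:30, and ends Thu 17:00 after Declan starts Thu 10:30 → overlap.
Declan overlaps Yusuf.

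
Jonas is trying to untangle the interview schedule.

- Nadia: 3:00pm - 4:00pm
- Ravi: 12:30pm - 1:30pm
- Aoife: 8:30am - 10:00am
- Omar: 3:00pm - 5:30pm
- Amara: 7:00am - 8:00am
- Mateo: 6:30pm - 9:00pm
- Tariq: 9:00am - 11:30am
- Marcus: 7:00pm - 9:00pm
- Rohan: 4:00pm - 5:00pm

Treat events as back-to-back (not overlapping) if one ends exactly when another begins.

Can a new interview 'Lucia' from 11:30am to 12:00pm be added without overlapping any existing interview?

Amara: ends 8:00am at or before Lucia starts 11:30am → clear.
Aoife: ends 10:00am at or before Lucia starts 11:30am → clear.
Tariq: ends 11:30am at or before Lucia starts 11:30am → clear.
Ravi: starts 12:30pm at or after Lucia ends 12:00pm → clear.
Omar: starts 3:00pm at or after Lucia ends 12:00pm → clear.
Nadia: starts 3:00pm at or after Lucia ends 12:00pm → clear.
Rohan: starts 4:00pm at or after Lucia ends 12:00pm → clear.
Mateo: starts 6:30pm at or after Lucia ends 12:00pm → clear.
Marcus: starts 7:00pm at or after Lucia ends 12:00pm → clear.

Yes — the slot is free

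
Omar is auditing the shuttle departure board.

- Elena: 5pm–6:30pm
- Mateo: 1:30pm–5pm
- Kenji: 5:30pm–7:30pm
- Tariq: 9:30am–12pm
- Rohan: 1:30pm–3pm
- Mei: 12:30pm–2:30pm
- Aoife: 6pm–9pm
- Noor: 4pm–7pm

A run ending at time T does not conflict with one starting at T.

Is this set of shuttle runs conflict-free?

No

Sorted by start: Tariq, Mei, Mateo, Rohan, Noor, Elena, Kenji, Aoife.
Mei starts after Tariq ends, so nothing later overlaps Tariq either.
Mateo starts before Mei ends → Mei and Mateo overlap.
That's a conflict, so the schedule is not conflict-free.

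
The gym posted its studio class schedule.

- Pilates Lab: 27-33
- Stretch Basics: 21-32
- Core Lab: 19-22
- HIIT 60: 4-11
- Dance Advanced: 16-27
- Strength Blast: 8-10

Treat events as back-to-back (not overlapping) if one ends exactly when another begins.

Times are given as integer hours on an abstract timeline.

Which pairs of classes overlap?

Core Lab & Dance Advanced, Core Lab & Stretch Basics, Dance Advanced & Stretch Basics, HIIT 60 & Strength Blast, Pilates Lab & Stretch Basics

Sorted by start: HIIT 60, Strength Blast, Dance Advanced, Core Lab, Stretch Basics, Pilates Lab.
Strength Blast starts before HIIT 60 ends → HIIT 60 and Strength Blast overlap.
Dance Advanced starts after HIIT 60 ends, so HIIT 60 has no further overlaps.
Dance Advanced starts after Strength Blast ends, so Strength Blast has no further overlaps.
Core Lab starts before Dance Advanced ends → Dance Advanced and Core Lab overlap.
Stretch Basics starts before Dance Advanced ends → Dance Advanced and Stretch Basics overlap.
Pilates Lab starts exactly when Dance Advanced ends (back-to-back, no overlap).
Stretch Basics starts before Core Lab ends → Core Lab and Stretch Basics overlap.
Pilates Lab starts after Core Lab ends.
Pilates Lab starts before Stretch Basics ends → Stretch Basics and Pilates Lab overlap.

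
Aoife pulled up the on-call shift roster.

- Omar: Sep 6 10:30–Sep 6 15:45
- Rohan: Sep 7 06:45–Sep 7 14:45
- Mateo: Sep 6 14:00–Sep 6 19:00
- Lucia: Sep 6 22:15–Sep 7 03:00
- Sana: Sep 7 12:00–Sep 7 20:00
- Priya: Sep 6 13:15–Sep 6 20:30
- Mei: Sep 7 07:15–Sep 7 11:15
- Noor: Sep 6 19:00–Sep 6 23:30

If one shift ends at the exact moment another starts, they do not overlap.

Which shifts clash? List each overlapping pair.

Lucia & Noor, Mateo & Omar, Mateo & Priya, Mei & Rohan, Noor & Priya, Omar & Priya, Rohan & Sana

Sorted by start: Omar, Priya, Mateo, Noor, Lucia, Rohan, Mei, Sana.
Priya starts before Omar ends → Omar and Priya overlap.
Mateo starts before Omar ends → Omar and Mateo overlap.
Noor starts after Omar ends, so Omar has no further overlaps.
Mateo starts before Priya ends → Priya and Mateo overlap.
Noor starts before Priya ends → Priya and Noor overlap.
Lucia starts after Priya ends, so Priya has no further overlaps.
Noor starts exactly when Mateo ends (back-to-back, no overlap), so Mateo has no further overlaps.
Lucia starts before Noor ends → Noor and Lucia overlap.
Rohan starts after Noor ends, so Noor has no further overlaps.
Rohan starts after Lucia ends, so Lucia has no further overlaps.
Mei starts before Rohan ends → Rohan and Mei overlap.
Sana starts before Rohan ends → Rohan and Sana overlap.
Sana starts after Mei ends.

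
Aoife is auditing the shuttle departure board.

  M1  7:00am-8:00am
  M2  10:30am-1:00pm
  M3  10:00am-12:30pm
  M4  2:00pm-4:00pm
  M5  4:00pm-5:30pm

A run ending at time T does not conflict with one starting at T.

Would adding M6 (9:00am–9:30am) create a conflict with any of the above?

M1: ends 8:00am at or before M6 starts 9:00am → clear.
M3: starts 10:00am at or after M6 ends 9:30am → clear.
M2: starts 10:30am at or after M6 ends 9:30am → clear.
M4: starts 2:00pm at or after M6 ends 9:30am → clear.
M5: starts 4:00pm at or after M6 ends 9:30am → clear.

No — it doesn't clash with anything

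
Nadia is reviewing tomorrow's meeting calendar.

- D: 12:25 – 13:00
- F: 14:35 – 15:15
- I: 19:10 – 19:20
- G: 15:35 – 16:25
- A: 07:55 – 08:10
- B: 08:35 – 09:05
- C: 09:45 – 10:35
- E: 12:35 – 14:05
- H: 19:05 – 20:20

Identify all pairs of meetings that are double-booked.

Sorted by start: A, B, C, D, E, F, G, H, I.
B starts after A ends; A is clear from here.
C starts after B ends; B is clear from here.
D starts after C ends; C is clear from here.
E starts before D ends → D and E overlap.
F starts after D ends; D is clear from here.
F starts after E ends; E is clear from here.
G starts after F ends; F is clear from here.
H starts after G ends; G is clear from here.
I starts before H ends → H and I overlap.

D & E, H & I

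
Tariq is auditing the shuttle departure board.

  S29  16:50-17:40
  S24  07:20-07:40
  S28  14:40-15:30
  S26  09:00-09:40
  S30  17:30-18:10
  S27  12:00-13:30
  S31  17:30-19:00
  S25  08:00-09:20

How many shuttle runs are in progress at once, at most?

3

Walk through starts and ends in time order (an end at T is processed before a start at T):
07:20 start S24 → 1
07:40 end S24 → 0
08:00 start S25 → 1
09:00 start S26 → 2
09:20 end S25 → 1
09:40 end S26 → 0
12:00 start S27 → 1
13:30 end S27 → 0
14:40 start S28 → 1
15:30 end S28 → 0
16:50 start S29 → 1
17:30 start S30 → 2
17:30 start S31 → 3
17:40 end S29 → 2
18:10 end S30 → 1
19:00 end S31 → 0
Peak is 3, at 17:30 (S29, S30, S31).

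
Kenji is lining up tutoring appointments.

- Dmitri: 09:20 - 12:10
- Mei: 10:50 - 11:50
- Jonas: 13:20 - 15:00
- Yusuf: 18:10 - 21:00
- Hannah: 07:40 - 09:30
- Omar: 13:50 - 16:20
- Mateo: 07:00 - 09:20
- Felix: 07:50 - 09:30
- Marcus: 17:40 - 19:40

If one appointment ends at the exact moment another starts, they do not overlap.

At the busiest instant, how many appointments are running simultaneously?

3

Sort all start/end points and keep a running count:
07:00 start Mateo → 1
07:40 start Hannah → 2
07:50 start Felix → 3
09:20 end Mateo → 2
09:20 start Dmitri → 3
09:30 end Felix → 2
09:30 end Hannah → 1
10:50 start Mei → 2
11:50 end Mei → 1
12:10 end Dmitri → 0
13:20 start Jonas → 1
13:50 start Omar → 2
15:00 end Jonas → 1
16:20 end Omar → 0
17:40 start Marcus → 1
18:10 start Yusuf → 2
19:40 end Marcus → 1
21:00 end Yusuf → 0
Peak is 3, at 07:50 (Felix, Hannah, Mateo).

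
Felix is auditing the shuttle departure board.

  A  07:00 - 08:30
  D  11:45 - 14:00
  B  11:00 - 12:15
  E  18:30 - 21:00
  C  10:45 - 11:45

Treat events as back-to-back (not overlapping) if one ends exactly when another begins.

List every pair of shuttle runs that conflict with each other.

Sorted by start: A, C, B, D, E.
C starts after A ends — done with A.
B starts before C ends → C and B overlap.
D starts exactly when C ends (back-to-back, no overlap) — done with C.
D starts before B ends → B and D overlap.
E starts after B ends.
E starts after D ends.

B & C, B & D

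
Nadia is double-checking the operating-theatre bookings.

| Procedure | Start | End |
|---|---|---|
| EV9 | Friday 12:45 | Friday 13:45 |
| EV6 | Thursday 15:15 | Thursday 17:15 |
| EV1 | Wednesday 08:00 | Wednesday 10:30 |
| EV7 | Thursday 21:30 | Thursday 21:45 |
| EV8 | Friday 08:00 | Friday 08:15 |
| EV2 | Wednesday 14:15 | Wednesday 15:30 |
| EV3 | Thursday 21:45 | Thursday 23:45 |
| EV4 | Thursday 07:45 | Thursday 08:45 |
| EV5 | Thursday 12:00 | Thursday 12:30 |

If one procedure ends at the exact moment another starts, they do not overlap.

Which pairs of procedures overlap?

no overlapping pairs

Sorted by start: EV1, EV2, EV4, EV5, EV6, EV7, EV3, EV8, EV9.
EV2 starts after EV1 ends — done with EV1.
EV4 starts after EV2 ends — done with EV2.
EV5 starts after EV4 ends — done with EV4.
EV6 starts after EV5 ends — done with EV5.
EV7 starts after EV6 ends — done with EV6.
EV3 starts exactly when EV7 ends (back-to-back, no overlap) — done with EV7.
EV8 starts after EV3 ends — done with EV3.
EV9 starts after EV8 ends.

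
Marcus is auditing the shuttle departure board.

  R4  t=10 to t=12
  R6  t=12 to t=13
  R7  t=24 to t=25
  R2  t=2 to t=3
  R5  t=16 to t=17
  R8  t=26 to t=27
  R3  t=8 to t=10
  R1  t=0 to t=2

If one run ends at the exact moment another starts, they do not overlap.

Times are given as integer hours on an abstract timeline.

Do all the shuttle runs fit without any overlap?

Two intervals overlap when each starts before the other ends.
Sorted by start: R1, R2, R3, R4, R6, R5, R7, R8.
R2 starts exactly when R1 ends (back-to-back, no overlap); R1 is clear from here.
R3 starts after R2 ends; R2 is clear from here.
R4 starts exactly when R3 ends (back-to-back, no overlap); R3 is clear from here.
R6 starts exactly when R4 ends (back-to-back, no overlap); R4 is clear from here.
R5 starts after R6 ends; R6 is clear from here.
R7 starts after R5 ends; R5 is clear from here.
R8 starts after R7 ends.
Every pair is clear; the schedule has no overlaps.

Yes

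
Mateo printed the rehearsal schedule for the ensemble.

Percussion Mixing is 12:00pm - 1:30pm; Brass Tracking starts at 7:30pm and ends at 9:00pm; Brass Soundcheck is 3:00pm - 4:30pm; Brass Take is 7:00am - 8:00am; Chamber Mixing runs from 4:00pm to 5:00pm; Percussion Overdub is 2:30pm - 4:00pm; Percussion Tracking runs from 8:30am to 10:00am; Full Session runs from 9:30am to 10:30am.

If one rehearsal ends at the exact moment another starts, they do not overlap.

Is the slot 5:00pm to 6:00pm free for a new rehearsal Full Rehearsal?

Yes — the slot is free

Brass Take: ends 8:00am at or before Full Rehearsal starts 5:00pm → clear.
Percussion Tracking: ends 10:00am at or before Full Rehearsal starts 5:00pm → clear.
Full Session: ends 10:30am at or before Full Rehearsal starts 5:00pm → clear.
Percussion Mixing: ends 1:30pm at or before Full Rehearsal starts 5:00pm → clear.
Percussion Overdub: ends 4:00pm at or before Full Rehearsal starts 5:00pm → clear.
Brass Soundcheck: ends 4:30pm at or before Full Rehearsal starts 5:00pm → clear.
Chamber Mixing: ends 5:00pm at or before Full Rehearsal starts 5:00pm → clear.
Brass Tracking: starts 7:30pm at or after Full Rehearsal ends 6:00pm → clear.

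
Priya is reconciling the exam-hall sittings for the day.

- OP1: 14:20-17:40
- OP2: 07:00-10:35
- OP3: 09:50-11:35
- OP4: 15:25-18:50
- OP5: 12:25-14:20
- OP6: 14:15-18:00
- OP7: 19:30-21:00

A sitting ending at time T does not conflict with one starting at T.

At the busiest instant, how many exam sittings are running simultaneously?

Sort all start/end points and keep a running count:
07:00 start OP2 → 1
09:50 start OP3 → 2
10:35 end OP2 → 1
11:35 end OP3 → 0
12:25 start OP5 → 1
14:15 start OP6 → 2
14:20 end OP5 → 1
14:20 start OP1 → 2
15:25 start OP4 → 3
17:40 end OP1 → 2
18:00 end OP6 → 1
18:50 end OP4 → 0
19:30 start OP7 → 1
21:00 end OP7 → 0
Peak is 3, at 15:25 (OP1, OP4, OP6).

3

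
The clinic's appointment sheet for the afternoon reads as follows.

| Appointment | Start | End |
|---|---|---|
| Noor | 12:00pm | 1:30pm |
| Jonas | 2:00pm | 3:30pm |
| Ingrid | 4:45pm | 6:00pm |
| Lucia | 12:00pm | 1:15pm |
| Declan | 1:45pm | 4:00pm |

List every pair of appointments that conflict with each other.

Sorted by start: Lucia, Noor, Declan, Jonas, Ingrid.
Noor starts before Lucia ends → Lucia and Noor overlap.
Declan starts after Lucia ends; Lucia is clear from here.
Declan starts after Noor ends; Noor is clear from here.
Jonas starts before Declan ends → Declan and Jonas overlap.
Ingrid starts after Declan ends.
Ingrid starts after Jonas ends.

Declan & Jonas, Lucia & Noor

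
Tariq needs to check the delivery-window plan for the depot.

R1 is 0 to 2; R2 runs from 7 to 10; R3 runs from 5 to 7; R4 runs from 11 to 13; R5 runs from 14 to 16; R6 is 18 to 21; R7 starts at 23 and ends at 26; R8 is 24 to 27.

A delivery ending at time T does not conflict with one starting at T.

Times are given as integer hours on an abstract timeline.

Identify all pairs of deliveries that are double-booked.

R7 & R8

Two intervals overlap when each starts before the other ends.
Sorted by start: R1, R3, R2, R4, R5, R6, R7, R8.
R3 starts after R1 ends, so R1 has no further overlaps.
R2 starts exactly when R3 ends (back-to-back, no overlap), so R3 has no further overlaps.
R4 starts after R2 ends, so R2 has no further overlaps.
R5 starts after R4 ends, so R4 has no further overlaps.
R6 starts after R5 ends, so R5 has no further overlaps.
R7 starts after R6 ends, so R6 has no further overlaps.
R8 starts before R7 ends → R7 and R8 overlap.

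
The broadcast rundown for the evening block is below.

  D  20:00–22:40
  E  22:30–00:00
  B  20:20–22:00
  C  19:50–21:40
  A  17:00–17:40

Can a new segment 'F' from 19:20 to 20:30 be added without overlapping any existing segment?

No — it overlaps B, C, D

A: ends 17:40 at or before F starts 19:20 → clear.
C: starts 19:50 before F ends 20:30, and ends 21:40 after F starts 19:20 → overlap.
D: starts 20:00 before F ends 20:30, and ends 22:40 after F starts 19:20 → overlap.
B: starts 20:20 before F ends 20:30, and ends 22:00 after F starts 19:20 → overlap.
E: starts 22:30 at or after F ends 20:30 → clear.
F overlaps B, C, D.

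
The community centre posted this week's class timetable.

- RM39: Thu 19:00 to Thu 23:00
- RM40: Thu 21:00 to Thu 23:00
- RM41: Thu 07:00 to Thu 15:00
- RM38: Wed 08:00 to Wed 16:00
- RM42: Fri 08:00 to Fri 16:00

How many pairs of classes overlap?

1

Check each pair: they overlap iff neither finishes before the other starts.
Sorted by start: RM38, RM41, RM39, RM40, RM42.
RM41 starts after RM38 ends; RM38 is clear from here.
RM39 starts after RM41 ends; RM41 is clear from here.
RM40 starts before RM39 ends → RM39 and RM40 overlap.
RM42 starts after RM39 ends.
RM42 starts after RM40 ends.
Overlapping pairs: RM39 & RM40 — 1 in total.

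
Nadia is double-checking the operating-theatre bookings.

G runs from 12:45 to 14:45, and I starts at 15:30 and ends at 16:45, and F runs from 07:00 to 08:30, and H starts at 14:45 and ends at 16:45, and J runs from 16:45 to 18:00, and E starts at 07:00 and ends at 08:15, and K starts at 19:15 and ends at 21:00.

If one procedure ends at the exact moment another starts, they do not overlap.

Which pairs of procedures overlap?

Two intervals overlap when each starts before the other ends.
Sorted by start: E, F, G, H, I, J, K.
F starts before E ends → E and F overlap.
G starts after E ends; E is clear from here.
G starts after F ends; F is clear from here.
H starts exactly when G ends (back-to-back, no overlap); G is clear from here.
I starts before H ends → H and I overlap.
J starts exactly when H ends (back-to-back, no overlap); H is clear from here.
J starts exactly when I ends (back-to-back, no overlap); I is clear from here.
K starts after J ends.

E & F, H & I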